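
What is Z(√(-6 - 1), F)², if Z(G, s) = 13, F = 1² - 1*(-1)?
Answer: 169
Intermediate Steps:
F = 2 (F = 1 + 1 = 2)
Z(√(-6 - 1), F)² = 13² = 169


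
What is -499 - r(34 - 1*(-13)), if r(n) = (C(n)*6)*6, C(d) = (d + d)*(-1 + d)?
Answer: -156163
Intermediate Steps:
C(d) = 2*d*(-1 + d) (C(d) = (2*d)*(-1 + d) = 2*d*(-1 + d))
r(n) = 72*n*(-1 + n) (r(n) = ((2*n*(-1 + n))*6)*6 = (12*n*(-1 + n))*6 = 72*n*(-1 + n))
-499 - r(34 - 1*(-13)) = -499 - 72*(34 - 1*(-13))*(-1 + (34 - 1*(-13))) = -499 - 72*(34 + 13)*(-1 + (34 + 13)) = -499 - 72*47*(-1 + 47) = -499 - 72*47*46 = -499 - 1*155664 = -499 - 155664 = -156163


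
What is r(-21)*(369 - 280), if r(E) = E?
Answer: -1869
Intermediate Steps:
r(-21)*(369 - 280) = -21*(369 - 280) = -21*89 = -1869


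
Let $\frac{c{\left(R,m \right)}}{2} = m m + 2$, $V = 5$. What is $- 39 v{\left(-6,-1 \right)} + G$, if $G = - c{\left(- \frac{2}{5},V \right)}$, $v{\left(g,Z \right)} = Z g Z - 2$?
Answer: $258$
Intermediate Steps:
$v{\left(g,Z \right)} = -2 + g Z^{2}$ ($v{\left(g,Z \right)} = g Z^{2} - 2 = -2 + g Z^{2}$)
$c{\left(R,m \right)} = 4 + 2 m^{2}$ ($c{\left(R,m \right)} = 2 \left(m m + 2\right) = 2 \left(m^{2} + 2\right) = 2 \left(2 + m^{2}\right) = 4 + 2 m^{2}$)
$G = -54$ ($G = - (4 + 2 \cdot 5^{2}) = - (4 + 2 \cdot 25) = - (4 + 50) = \left(-1\right) 54 = -54$)
$- 39 v{\left(-6,-1 \right)} + G = - 39 \left(-2 - 6 \left(-1\right)^{2}\right) - 54 = - 39 \left(-2 - 6\right) - 54 = \left(-39\right) \left(-8\right) - 54 = 312 - 54 = 258$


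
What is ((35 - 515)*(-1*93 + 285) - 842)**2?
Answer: 8649372004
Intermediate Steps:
((35 - 515)*(-1*93 + 285) - 842)**2 = (-480*(-93 + 285) - 842)**2 = (-480*192 - 842)**2 = (-92160 - 842)**2 = (-93002)**2 = 8649372004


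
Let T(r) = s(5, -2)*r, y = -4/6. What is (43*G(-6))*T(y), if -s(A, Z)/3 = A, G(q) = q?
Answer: -2580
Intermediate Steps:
s(A, Z) = -3*A
y = -⅔ (y = -4*⅙ = -⅔ ≈ -0.66667)
T(r) = -15*r (T(r) = (-3*5)*r = -15*r)
(43*G(-6))*T(y) = (43*(-6))*(-15*(-⅔)) = -258*10 = -2580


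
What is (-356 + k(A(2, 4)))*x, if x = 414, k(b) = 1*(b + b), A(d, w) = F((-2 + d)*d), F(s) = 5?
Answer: -143244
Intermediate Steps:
A(d, w) = 5
k(b) = 2*b (k(b) = 1*(2*b) = 2*b)
(-356 + k(A(2, 4)))*x = (-356 + 2*5)*414 = (-356 + 10)*414 = -346*414 = -143244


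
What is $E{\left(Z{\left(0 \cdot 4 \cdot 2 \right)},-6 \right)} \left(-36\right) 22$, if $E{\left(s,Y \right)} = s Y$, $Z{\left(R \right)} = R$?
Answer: $0$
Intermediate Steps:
$E{\left(s,Y \right)} = Y s$
$E{\left(Z{\left(0 \cdot 4 \cdot 2 \right)},-6 \right)} \left(-36\right) 22 = - 6 \cdot 0 \cdot 4 \cdot 2 \left(-36\right) 22 = - 6 \cdot 0 \cdot 2 \left(-36\right) 22 = \left(-6\right) 0 \left(-36\right) 22 = 0 \left(-36\right) 22 = 0 \cdot 22 = 0$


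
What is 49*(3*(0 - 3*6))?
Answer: -2646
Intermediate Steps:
49*(3*(0 - 3*6)) = 49*(3*(0 - 18)) = 49*(3*(-18)) = 49*(-54) = -2646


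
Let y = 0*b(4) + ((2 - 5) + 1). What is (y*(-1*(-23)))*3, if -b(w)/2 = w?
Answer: -138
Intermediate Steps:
b(w) = -2*w
y = -2 (y = 0*(-2*4) + ((2 - 5) + 1) = 0*(-8) + (-3 + 1) = 0 - 2 = -2)
(y*(-1*(-23)))*3 = -(-2)*(-23)*3 = -2*23*3 = -46*3 = -138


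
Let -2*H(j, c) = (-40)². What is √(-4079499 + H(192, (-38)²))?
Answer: I*√4080299 ≈ 2020.0*I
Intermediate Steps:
H(j, c) = -800 (H(j, c) = -½*(-40)² = -½*1600 = -800)
√(-4079499 + H(192, (-38)²)) = √(-4079499 - 800) = √(-4080299) = I*√4080299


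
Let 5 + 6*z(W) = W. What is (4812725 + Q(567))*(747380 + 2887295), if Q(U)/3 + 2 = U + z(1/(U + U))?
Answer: 39687375761645425/2268 ≈ 1.7499e+13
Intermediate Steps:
z(W) = -⅚ + W/6
Q(U) = -17/2 + 3*U + 1/(4*U) (Q(U) = -6 + 3*(U + (-⅚ + 1/(6*(U + U)))) = -6 + 3*(U + (-⅚ + 1/(6*((2*U))))) = -6 + 3*(U + (-⅚ + (1/(2*U))/6)) = -6 + 3*(U + (-⅚ + 1/(12*U))) = -6 + 3*(-⅚ + U + 1/(12*U)) = -6 + (-5/2 + 3*U + 1/(4*U)) = -17/2 + 3*U + 1/(4*U))
(4812725 + Q(567))*(747380 + 2887295) = (4812725 + (-17/2 + 3*567 + (¼)/567))*(747380 + 2887295) = (4812725 + (-17/2 + 1701 + (¼)*(1/567)))*3634675 = (4812725 + (-17/2 + 1701 + 1/2268))*3634675 = (4812725 + 3838591/2268)*3634675 = (10919098891/2268)*3634675 = 39687375761645425/2268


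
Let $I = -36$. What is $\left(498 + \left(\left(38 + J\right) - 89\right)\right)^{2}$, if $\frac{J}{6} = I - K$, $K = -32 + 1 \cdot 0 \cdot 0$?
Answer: $178929$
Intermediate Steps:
$K = -32$ ($K = -32 + 0 \cdot 0 = -32 + 0 = -32$)
$J = -24$ ($J = 6 \left(-36 - -32\right) = 6 \left(-36 + 32\right) = 6 \left(-4\right) = -24$)
$\left(498 + \left(\left(38 + J\right) - 89\right)\right)^{2} = \left(498 + \left(\left(38 - 24\right) - 89\right)\right)^{2} = \left(498 + \left(14 - 89\right)\right)^{2} = \left(498 - 75\right)^{2} = 423^{2} = 178929$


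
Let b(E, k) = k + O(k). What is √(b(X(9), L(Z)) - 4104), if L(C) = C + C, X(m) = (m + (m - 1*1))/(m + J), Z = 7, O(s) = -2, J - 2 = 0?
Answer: 2*I*√1023 ≈ 63.969*I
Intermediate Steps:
J = 2 (J = 2 + 0 = 2)
X(m) = (-1 + 2*m)/(2 + m) (X(m) = (m + (m - 1*1))/(m + 2) = (m + (m - 1))/(2 + m) = (m + (-1 + m))/(2 + m) = (-1 + 2*m)/(2 + m))
L(C) = 2*C
b(E, k) = -2 + k (b(E, k) = k - 2 = -2 + k)
√(b(X(9), L(Z)) - 4104) = √((-2 + 2*7) - 4104) = √((-2 + 14) - 4104) = √(12 - 4104) = √(-4092) = 2*I*√1023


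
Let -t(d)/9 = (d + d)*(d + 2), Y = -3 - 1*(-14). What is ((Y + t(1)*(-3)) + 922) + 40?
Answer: 1135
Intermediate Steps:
Y = 11 (Y = -3 + 14 = 11)
t(d) = -18*d*(2 + d) (t(d) = -9*(d + d)*(d + 2) = -9*2*d*(2 + d) = -18*d*(2 + d))
((Y + t(1)*(-3)) + 922) + 40 = ((11 - 18*1*(2 + 1)*(-3)) + 922) + 40 = ((11 - 18*1*3*(-3)) + 922) + 40 = ((11 - 54*(-3)) + 922) + 40 = ((11 + 162) + 922) + 40 = (173 + 922) + 40 = 1095 + 40 = 1135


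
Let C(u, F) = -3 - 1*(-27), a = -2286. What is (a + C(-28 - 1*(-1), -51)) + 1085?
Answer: -1177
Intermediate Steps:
C(u, F) = 24 (C(u, F) = -3 + 27 = 24)
(a + C(-28 - 1*(-1), -51)) + 1085 = (-2286 + 24) + 1085 = -2262 + 1085 = -1177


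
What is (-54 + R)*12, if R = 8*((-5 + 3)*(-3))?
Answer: -72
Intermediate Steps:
R = 48 (R = 8*(-2*(-3)) = 8*6 = 48)
(-54 + R)*12 = (-54 + 48)*12 = -6*12 = -72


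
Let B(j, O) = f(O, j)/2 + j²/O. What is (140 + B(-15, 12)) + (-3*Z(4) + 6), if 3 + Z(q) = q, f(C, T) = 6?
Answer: 659/4 ≈ 164.75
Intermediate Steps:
Z(q) = -3 + q
B(j, O) = 3 + j²/O (B(j, O) = 6/2 + j²/O = 6*(½) + j²/O = 3 + j²/O)
(140 + B(-15, 12)) + (-3*Z(4) + 6) = (140 + (3 + (-15)²/12)) + (-3*(-3 + 4) + 6) = (140 + (3 + (1/12)*225)) + (-3*1 + 6) = (140 + (3 + 75/4)) + (-3 + 6) = (140 + 87/4) + 3 = 647/4 + 3 = 659/4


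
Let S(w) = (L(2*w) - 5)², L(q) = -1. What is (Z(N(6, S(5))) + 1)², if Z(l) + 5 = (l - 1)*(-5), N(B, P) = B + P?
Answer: 43681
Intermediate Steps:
S(w) = 36 (S(w) = (-1 - 5)² = (-6)² = 36)
Z(l) = -5*l (Z(l) = -5 + (l - 1)*(-5) = -5 + (-1 + l)*(-5) = -5 + (5 - 5*l) = -5*l)
(Z(N(6, S(5))) + 1)² = (-5*(6 + 36) + 1)² = (-5*42 + 1)² = (-210 + 1)² = (-209)² = 43681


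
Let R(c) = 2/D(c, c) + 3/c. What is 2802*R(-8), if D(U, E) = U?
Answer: -7005/4 ≈ -1751.3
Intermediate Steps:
R(c) = 5/c (R(c) = 2/c + 3/c = 5/c)
2802*R(-8) = 2802*(5/(-8)) = 2802*(5*(-1/8)) = 2802*(-5/8) = -7005/4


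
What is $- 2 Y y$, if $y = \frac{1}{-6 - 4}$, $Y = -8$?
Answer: $- \frac{8}{5} \approx -1.6$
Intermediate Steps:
$y = - \frac{1}{10}$ ($y = \frac{1}{-10} = - \frac{1}{10} \approx -0.1$)
$- 2 Y y = - 2 \left(\left(-8\right) \left(- \frac{1}{10}\right)\right) = \left(-2\right) \frac{4}{5} = - \frac{8}{5}$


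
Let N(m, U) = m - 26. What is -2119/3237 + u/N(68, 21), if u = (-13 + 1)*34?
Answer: -18073/1743 ≈ -10.369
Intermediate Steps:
N(m, U) = -26 + m
u = -408 (u = -12*34 = -408)
-2119/3237 + u/N(68, 21) = -2119/3237 - 408/(-26 + 68) = -2119*1/3237 - 408/42 = -163/249 - 408*1/42 = -163/249 - 68/7 = -18073/1743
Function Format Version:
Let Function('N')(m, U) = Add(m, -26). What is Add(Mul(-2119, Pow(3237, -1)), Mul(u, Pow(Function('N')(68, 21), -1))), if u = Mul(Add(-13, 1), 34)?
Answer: Rational(-18073, 1743) ≈ -10.369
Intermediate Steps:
Function('N')(m, U) = Add(-26, m)
u = -408 (u = Mul(-12, 34) = -408)
Add(Mul(-2119, Pow(3237, -1)), Mul(u, Pow(Function('N')(68, 21), -1))) = Add(Mul(-2119, Pow(3237, -1)), Mul(-408, Pow(Add(-26, 68), -1))) = Add(Mul(-2119, Rational(1, 3237)), Mul(-408, Pow(42, -1))) = Add(Rational(-163, 249), Mul(-408, Rational(1, 42))) = Add(Rational(-163, 249), Rational(-68, 7)) = Rational(-18073, 1743)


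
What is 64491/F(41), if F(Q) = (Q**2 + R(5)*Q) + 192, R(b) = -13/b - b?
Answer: 8715/211 ≈ 41.303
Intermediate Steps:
R(b) = -b - 13/b
F(Q) = 192 + Q**2 - 38*Q/5 (F(Q) = (Q**2 + (-1*5 - 13/5)*Q) + 192 = (Q**2 + (-5 - 13*1/5)*Q) + 192 = (Q**2 + (-5 - 13/5)*Q) + 192 = (Q**2 - 38*Q/5) + 192 = 192 + Q**2 - 38*Q/5)
64491/F(41) = 64491/(192 + 41**2 - 38/5*41) = 64491/(192 + 1681 - 1558/5) = 64491/(7807/5) = 64491*(5/7807) = 8715/211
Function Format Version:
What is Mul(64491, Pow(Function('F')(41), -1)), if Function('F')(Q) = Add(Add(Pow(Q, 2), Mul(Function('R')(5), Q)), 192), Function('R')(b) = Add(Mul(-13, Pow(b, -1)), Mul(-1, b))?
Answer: Rational(8715, 211) ≈ 41.303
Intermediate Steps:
Function('R')(b) = Add(Mul(-1, b), Mul(-13, Pow(b, -1)))
Function('F')(Q) = Add(192, Pow(Q, 2), Mul(Rational(-38, 5), Q)) (Function('F')(Q) = Add(Add(Pow(Q, 2), Mul(Add(Mul(-1, 5), Mul(-13, Pow(5, -1))), Q)), 192) = Add(Add(Pow(Q, 2), Mul(Add(-5, Mul(-13, Rational(1, 5))), Q)), 192) = Add(Add(Pow(Q, 2), Mul(Add(-5, Rational(-13, 5)), Q)), 192) = Add(Add(Pow(Q, 2), Mul(Rational(-38, 5), Q)), 192) = Add(192, Pow(Q, 2), Mul(Rational(-38, 5), Q)))
Mul(64491, Pow(Function('F')(41), -1)) = Mul(64491, Pow(Add(192, Pow(41, 2), Mul(Rational(-38, 5), 41)), -1)) = Mul(64491, Pow(Add(192, 1681, Rational(-1558, 5)), -1)) = Mul(64491, Pow(Rational(7807, 5), -1)) = Mul(64491, Rational(5, 7807)) = Rational(8715, 211)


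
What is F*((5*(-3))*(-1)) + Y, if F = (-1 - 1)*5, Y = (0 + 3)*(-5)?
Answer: -165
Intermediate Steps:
Y = -15 (Y = 3*(-5) = -15)
F = -10 (F = -2*5 = -10)
F*((5*(-3))*(-1)) + Y = -10*5*(-3)*(-1) - 15 = -(-150)*(-1) - 15 = -10*15 - 15 = -150 - 15 = -165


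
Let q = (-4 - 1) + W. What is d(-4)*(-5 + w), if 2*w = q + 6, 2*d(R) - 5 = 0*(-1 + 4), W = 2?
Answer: -35/4 ≈ -8.7500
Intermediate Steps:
q = -3 (q = (-4 - 1) + 2 = -5 + 2 = -3)
d(R) = 5/2 (d(R) = 5/2 + (0*(-1 + 4))/2 = 5/2 + (0*3)/2 = 5/2 + (½)*0 = 5/2 + 0 = 5/2)
w = 3/2 (w = (-3 + 6)/2 = (½)*3 = 3/2 ≈ 1.5000)
d(-4)*(-5 + w) = 5*(-5 + 3/2)/2 = (5/2)*(-7/2) = -35/4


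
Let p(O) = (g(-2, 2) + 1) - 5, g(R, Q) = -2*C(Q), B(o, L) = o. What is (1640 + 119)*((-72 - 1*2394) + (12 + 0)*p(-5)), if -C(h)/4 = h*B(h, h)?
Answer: -3746670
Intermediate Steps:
C(h) = -4*h² (C(h) = -4*h*h = -4*h²)
g(R, Q) = 8*Q² (g(R, Q) = -(-8)*Q² = 8*Q²)
p(O) = 28 (p(O) = (8*2² + 1) - 5 = (8*4 + 1) - 5 = (32 + 1) - 5 = 33 - 5 = 28)
(1640 + 119)*((-72 - 1*2394) + (12 + 0)*p(-5)) = (1640 + 119)*((-72 - 1*2394) + (12 + 0)*28) = 1759*((-72 - 2394) + 12*28) = 1759*(-2466 + 336) = 1759*(-2130) = -3746670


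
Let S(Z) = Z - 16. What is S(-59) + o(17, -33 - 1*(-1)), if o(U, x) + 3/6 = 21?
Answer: -109/2 ≈ -54.500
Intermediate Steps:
o(U, x) = 41/2 (o(U, x) = -½ + 21 = 41/2)
S(Z) = -16 + Z
S(-59) + o(17, -33 - 1*(-1)) = (-16 - 59) + 41/2 = -75 + 41/2 = -109/2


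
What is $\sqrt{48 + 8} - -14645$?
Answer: $14645 + 2 \sqrt{14} \approx 14652.0$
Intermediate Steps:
$\sqrt{48 + 8} - -14645 = \sqrt{56} + 14645 = 2 \sqrt{14} + 14645 = 14645 + 2 \sqrt{14}$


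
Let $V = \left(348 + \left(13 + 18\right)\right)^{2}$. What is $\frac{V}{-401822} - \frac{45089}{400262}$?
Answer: $- \frac{18902946525}{40208519341} \approx -0.47012$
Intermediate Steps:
$V = 143641$ ($V = \left(348 + 31\right)^{2} = 379^{2} = 143641$)
$\frac{V}{-401822} - \frac{45089}{400262} = \frac{143641}{-401822} - \frac{45089}{400262} = 143641 \left(- \frac{1}{401822}\right) - \frac{45089}{400262} = - \frac{143641}{401822} - \frac{45089}{400262} = - \frac{18902946525}{40208519341}$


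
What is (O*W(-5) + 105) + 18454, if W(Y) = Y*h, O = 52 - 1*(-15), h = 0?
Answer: 18559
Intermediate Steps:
O = 67 (O = 52 + 15 = 67)
W(Y) = 0 (W(Y) = Y*0 = 0)
(O*W(-5) + 105) + 18454 = (67*0 + 105) + 18454 = (0 + 105) + 18454 = 105 + 18454 = 18559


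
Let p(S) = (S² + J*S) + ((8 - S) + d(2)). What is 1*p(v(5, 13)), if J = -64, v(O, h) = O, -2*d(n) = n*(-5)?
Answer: -287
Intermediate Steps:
d(n) = 5*n/2 (d(n) = -n*(-5)/2 = -(-5)*n/2 = 5*n/2)
p(S) = 13 + S² - 65*S (p(S) = (S² - 64*S) + ((8 - S) + (5/2)*2) = (S² - 64*S) + ((8 - S) + 5) = (S² - 64*S) + (13 - S) = 13 + S² - 65*S)
1*p(v(5, 13)) = 1*(13 + 5² - 65*5) = 1*(13 + 25 - 325) = 1*(-287) = -287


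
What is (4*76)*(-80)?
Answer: -24320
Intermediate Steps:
(4*76)*(-80) = 304*(-80) = -24320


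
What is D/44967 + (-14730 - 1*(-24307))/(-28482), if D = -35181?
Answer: -477558067/426916698 ≈ -1.1186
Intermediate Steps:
D/44967 + (-14730 - 1*(-24307))/(-28482) = -35181/44967 + (-14730 - 1*(-24307))/(-28482) = -35181*1/44967 + (-14730 + 24307)*(-1/28482) = -11727/14989 + 9577*(-1/28482) = -11727/14989 - 9577/28482 = -477558067/426916698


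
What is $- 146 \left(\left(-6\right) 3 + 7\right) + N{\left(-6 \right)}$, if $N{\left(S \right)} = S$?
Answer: $1600$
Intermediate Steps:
$- 146 \left(\left(-6\right) 3 + 7\right) + N{\left(-6 \right)} = - 146 \left(\left(-6\right) 3 + 7\right) - 6 = - 146 \left(-18 + 7\right) - 6 = \left(-146\right) \left(-11\right) - 6 = 1606 - 6 = 1600$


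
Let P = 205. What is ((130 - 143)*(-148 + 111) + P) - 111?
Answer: 575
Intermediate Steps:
((130 - 143)*(-148 + 111) + P) - 111 = ((130 - 143)*(-148 + 111) + 205) - 111 = (-13*(-37) + 205) - 111 = (481 + 205) - 111 = 686 - 111 = 575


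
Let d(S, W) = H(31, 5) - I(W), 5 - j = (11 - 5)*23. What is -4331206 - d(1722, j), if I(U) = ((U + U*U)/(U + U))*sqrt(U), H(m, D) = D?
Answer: -4331211 - 66*I*sqrt(133) ≈ -4.3312e+6 - 761.15*I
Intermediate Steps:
I(U) = (U + U**2)/(2*sqrt(U)) (I(U) = ((U + U**2)/((2*U)))*sqrt(U) = ((U + U**2)*(1/(2*U)))*sqrt(U) = ((U + U**2)/(2*U))*sqrt(U) = (U + U**2)/(2*sqrt(U)))
j = -133 (j = 5 - (11 - 5)*23 = 5 - 6*23 = 5 - 1*138 = 5 - 138 = -133)
d(S, W) = 5 - sqrt(W)*(1 + W)/2
-4331206 - d(1722, j) = -4331206 - (5 - sqrt(-133)*(1 - 133)/2) = -4331206 - (5 - 1/2*I*sqrt(133)*(-132)) = -4331206 - (5 + 66*I*sqrt(133)) = -4331206 + (-5 - 66*I*sqrt(133)) = -4331211 - 66*I*sqrt(133)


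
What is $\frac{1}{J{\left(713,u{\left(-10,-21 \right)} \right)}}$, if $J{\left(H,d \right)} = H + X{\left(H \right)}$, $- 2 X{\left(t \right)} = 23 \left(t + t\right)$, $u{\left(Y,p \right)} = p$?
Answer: $- \frac{1}{15686} \approx -6.3751 \cdot 10^{-5}$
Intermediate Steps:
$X{\left(t \right)} = - 23 t$ ($X{\left(t \right)} = - \frac{23 \left(t + t\right)}{2} = - \frac{23 \cdot 2 t}{2} = - \frac{46 t}{2} = - 23 t$)
$J{\left(H,d \right)} = - 22 H$ ($J{\left(H,d \right)} = H - 23 H = - 22 H$)
$\frac{1}{J{\left(713,u{\left(-10,-21 \right)} \right)}} = \frac{1}{\left(-22\right) 713} = \frac{1}{-15686} = - \frac{1}{15686}$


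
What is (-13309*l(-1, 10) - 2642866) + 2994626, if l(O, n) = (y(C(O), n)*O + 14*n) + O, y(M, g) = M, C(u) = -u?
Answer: -1484882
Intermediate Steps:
l(O, n) = O - O² + 14*n (l(O, n) = ((-O)*O + 14*n) + O = (-O² + 14*n) + O = O - O² + 14*n)
(-13309*l(-1, 10) - 2642866) + 2994626 = (-13309*(-1 - 1*(-1)² + 14*10) - 2642866) + 2994626 = (-13309*(-1 - 1*1 + 140) - 2642866) + 2994626 = (-13309*(-1 - 1 + 140) - 2642866) + 2994626 = (-13309*138 - 2642866) + 2994626 = (-1836642 - 2642866) + 2994626 = -4479508 + 2994626 = -1484882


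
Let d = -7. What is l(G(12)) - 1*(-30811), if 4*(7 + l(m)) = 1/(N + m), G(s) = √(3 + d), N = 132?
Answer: 536852145/17428 - I/34856 ≈ 30804.0 - 2.8689e-5*I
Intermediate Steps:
G(s) = 2*I (G(s) = √(3 - 7) = √(-4) = 2*I)
l(m) = -7 + 1/(4*(132 + m))
l(G(12)) - 1*(-30811) = (-3695 - 56*I)/(4*(132 + 2*I)) - 1*(-30811) = ((132 - 2*I)/17428)*(-3695 - 56*I)/4 + 30811 = (-3695 - 56*I)*(132 - 2*I)/69712 + 30811 = 30811 + (-3695 - 56*I)*(132 - 2*I)/69712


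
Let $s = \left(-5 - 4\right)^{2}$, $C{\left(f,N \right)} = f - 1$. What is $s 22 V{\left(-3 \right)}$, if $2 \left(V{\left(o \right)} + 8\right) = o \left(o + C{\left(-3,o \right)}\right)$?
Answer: $4455$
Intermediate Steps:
$C{\left(f,N \right)} = -1 + f$
$V{\left(o \right)} = -8 + \frac{o \left(-4 + o\right)}{2}$ ($V{\left(o \right)} = -8 + \frac{o \left(o - 4\right)}{2} = -8 + \frac{o \left(-4 + o\right)}{2}$)
$s = 81$ ($s = \left(-9\right)^{2} = 81$)
$s 22 V{\left(-3 \right)} = 81 \cdot 22 \left(-8 + \frac{\left(-3\right)^{2}}{2} - -6\right) = 1782 \left(-8 + \frac{1}{2} \cdot 9 + 6\right) = 1782 \left(-8 + \frac{9}{2} + 6\right) = 1782 \cdot \frac{5}{2} = 4455$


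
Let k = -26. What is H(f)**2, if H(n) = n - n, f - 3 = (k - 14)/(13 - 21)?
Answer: 0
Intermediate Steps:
f = 8 (f = 3 + (-26 - 14)/(13 - 21) = 3 - 40/(-8) = 3 - 40*(-1/8) = 3 + 5 = 8)
H(n) = 0
H(f)**2 = 0**2 = 0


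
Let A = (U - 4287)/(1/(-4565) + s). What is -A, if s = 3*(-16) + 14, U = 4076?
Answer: -963215/155211 ≈ -6.2058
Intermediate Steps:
s = -34 (s = -48 + 14 = -34)
A = 963215/155211 (A = (4076 - 4287)/(1/(-4565) - 34) = -211/(-1/4565 - 34) = -211/(-155211/4565) = -211*(-4565/155211) = 963215/155211 ≈ 6.2058)
-A = -1*963215/155211 = -963215/155211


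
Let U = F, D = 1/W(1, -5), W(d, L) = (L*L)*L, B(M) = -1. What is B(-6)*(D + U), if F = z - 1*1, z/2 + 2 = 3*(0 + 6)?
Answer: -3874/125 ≈ -30.992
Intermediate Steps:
z = 32 (z = -4 + 2*(3*(0 + 6)) = -4 + 2*(3*6) = -4 + 2*18 = -4 + 36 = 32)
W(d, L) = L³ (W(d, L) = L²*L = L³)
F = 31 (F = 32 - 1*1 = 32 - 1 = 31)
D = -1/125 (D = 1/((-5)³) = 1/(-125) = -1/125 ≈ -0.0080000)
U = 31
B(-6)*(D + U) = -(-1/125 + 31) = -1*3874/125 = -3874/125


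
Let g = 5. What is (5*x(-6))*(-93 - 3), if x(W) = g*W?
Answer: 14400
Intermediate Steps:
x(W) = 5*W
(5*x(-6))*(-93 - 3) = (5*(5*(-6)))*(-93 - 3) = (5*(-30))*(-96) = -150*(-96) = 14400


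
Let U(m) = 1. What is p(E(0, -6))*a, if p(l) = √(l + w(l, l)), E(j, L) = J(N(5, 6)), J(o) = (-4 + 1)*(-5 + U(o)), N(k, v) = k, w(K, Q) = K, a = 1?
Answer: 2*√6 ≈ 4.8990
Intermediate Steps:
J(o) = 12 (J(o) = (-4 + 1)*(-5 + 1) = -3*(-4) = 12)
E(j, L) = 12
p(l) = √2*√l (p(l) = √(l + l) = √(2*l) = √2*√l)
p(E(0, -6))*a = (√2*√12)*1 = (√2*(2*√3))*1 = (2*√6)*1 = 2*√6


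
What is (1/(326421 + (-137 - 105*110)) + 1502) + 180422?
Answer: 57257668217/314734 ≈ 1.8192e+5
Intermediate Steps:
(1/(326421 + (-137 - 105*110)) + 1502) + 180422 = (1/(326421 + (-137 - 11550)) + 1502) + 180422 = (1/(326421 - 11687) + 1502) + 180422 = (1/314734 + 1502) + 180422 = 472730469/314734 + 180422 = 57257668217/314734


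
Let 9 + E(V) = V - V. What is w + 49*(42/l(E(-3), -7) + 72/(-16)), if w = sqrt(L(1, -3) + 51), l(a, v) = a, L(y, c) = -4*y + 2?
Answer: -2653/6 ≈ -442.17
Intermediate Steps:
E(V) = -9 (E(V) = -9 + (V - V) = -9 + 0 = -9)
L(y, c) = 2 - 4*y
w = 7 (w = sqrt((2 - 4*1) + 51) = sqrt((2 - 4) + 51) = sqrt(-2 + 51) = sqrt(49) = 7)
w + 49*(42/l(E(-3), -7) + 72/(-16)) = 7 + 49*(42/(-9) + 72/(-16)) = 7 + 49*(42*(-1/9) + 72*(-1/16)) = 7 + 49*(-14/3 - 9/2) = 7 + 49*(-55/6) = 7 - 2695/6 = -2653/6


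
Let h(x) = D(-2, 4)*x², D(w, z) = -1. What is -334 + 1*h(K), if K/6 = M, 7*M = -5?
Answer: -17266/49 ≈ -352.37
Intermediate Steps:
M = -5/7 (M = (⅐)*(-5) = -5/7 ≈ -0.71429)
K = -30/7 (K = 6*(-5/7) = -30/7 ≈ -4.2857)
h(x) = -x²
-334 + 1*h(K) = -334 + 1*(-(-30/7)²) = -334 + 1*(-1*900/49) = -334 + 1*(-900/49) = -334 - 900/49 = -17266/49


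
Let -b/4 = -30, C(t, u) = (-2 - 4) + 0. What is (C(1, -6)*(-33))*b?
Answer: 23760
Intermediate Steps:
C(t, u) = -6 (C(t, u) = -6 + 0 = -6)
b = 120 (b = -4*(-30) = 120)
(C(1, -6)*(-33))*b = -6*(-33)*120 = 198*120 = 23760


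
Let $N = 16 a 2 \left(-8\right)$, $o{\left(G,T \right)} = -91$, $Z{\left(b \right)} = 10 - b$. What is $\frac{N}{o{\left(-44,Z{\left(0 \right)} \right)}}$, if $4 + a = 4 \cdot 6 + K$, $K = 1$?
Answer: $\frac{768}{13} \approx 59.077$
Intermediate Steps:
$a = 21$ ($a = -4 + \left(4 \cdot 6 + 1\right) = -4 + \left(24 + 1\right) = -4 + 25 = 21$)
$N = -5376$ ($N = 16 \cdot 21 \cdot 2 \left(-8\right) = 336 \left(-16\right) = -5376$)
$\frac{N}{o{\left(-44,Z{\left(0 \right)} \right)}} = - \frac{5376}{-91} = \left(-5376\right) \left(- \frac{1}{91}\right) = \frac{768}{13}$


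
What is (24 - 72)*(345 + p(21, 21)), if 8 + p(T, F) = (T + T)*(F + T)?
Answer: -100848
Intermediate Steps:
p(T, F) = -8 + 2*T*(F + T) (p(T, F) = -8 + (T + T)*(F + T) = -8 + (2*T)*(F + T) = -8 + 2*T*(F + T))
(24 - 72)*(345 + p(21, 21)) = (24 - 72)*(345 + (-8 + 2*21**2 + 2*21*21)) = -48*(345 + (-8 + 2*441 + 882)) = -48*(345 + (-8 + 882 + 882)) = -48*(345 + 1756) = -48*2101 = -100848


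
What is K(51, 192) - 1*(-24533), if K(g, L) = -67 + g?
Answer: 24517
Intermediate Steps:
K(51, 192) - 1*(-24533) = (-67 + 51) - 1*(-24533) = -16 + 24533 = 24517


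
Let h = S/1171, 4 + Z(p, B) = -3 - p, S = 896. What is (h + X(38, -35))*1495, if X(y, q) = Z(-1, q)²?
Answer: 64362740/1171 ≈ 54964.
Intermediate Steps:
Z(p, B) = -7 - p (Z(p, B) = -4 + (-3 - p) = -7 - p)
X(y, q) = 36 (X(y, q) = (-7 - 1*(-1))² = (-7 + 1)² = (-6)² = 36)
h = 896/1171 ≈ 0.76516
(h + X(38, -35))*1495 = (896/1171 + 36)*1495 = (43052/1171)*1495 = 64362740/1171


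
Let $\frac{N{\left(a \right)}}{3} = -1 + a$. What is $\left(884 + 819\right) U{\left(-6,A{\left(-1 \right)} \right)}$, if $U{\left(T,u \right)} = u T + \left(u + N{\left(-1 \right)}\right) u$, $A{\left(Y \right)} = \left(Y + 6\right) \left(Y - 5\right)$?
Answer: $2145780$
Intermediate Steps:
$N{\left(a \right)} = -3 + 3 a$ ($N{\left(a \right)} = 3 \left(-1 + a\right) = -3 + 3 a$)
$A{\left(Y \right)} = \left(-5 + Y\right) \left(6 + Y\right)$ ($A{\left(Y \right)} = \left(6 + Y\right) \left(-5 + Y\right) = \left(-5 + Y\right) \left(6 + Y\right)$)
$U{\left(T,u \right)} = T u + u \left(-6 + u\right)$ ($U{\left(T,u \right)} = u T + \left(u + \left(-3 + 3 \left(-1\right)\right)\right) u = T u + \left(u - 6\right) u = T u + \left(-6 + u\right) u = T u + u \left(-6 + u\right)$)
$\left(884 + 819\right) U{\left(-6,A{\left(-1 \right)} \right)} = \left(884 + 819\right) \left(-30 - 1 + \left(-1\right)^{2}\right) \left(-6 - 6 - \left(31 - 1\right)\right) = 1703 \left(-30 - 1 + 1\right) \left(-6 - 6 - 30\right) = 1703 \left(- 30 \left(-6 - 6 - 30\right)\right) = 1703 \left(\left(-30\right) \left(-42\right)\right) = 1703 \cdot 1260 = 2145780$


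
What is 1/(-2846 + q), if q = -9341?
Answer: -1/12187 ≈ -8.2055e-5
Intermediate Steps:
1/(-2846 + q) = 1/(-2846 - 9341) = 1/(-12187) = -1/12187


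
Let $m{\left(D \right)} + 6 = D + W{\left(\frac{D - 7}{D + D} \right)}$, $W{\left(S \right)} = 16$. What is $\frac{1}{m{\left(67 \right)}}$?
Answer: $\frac{1}{77} \approx 0.012987$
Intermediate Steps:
$m{\left(D \right)} = 10 + D$ ($m{\left(D \right)} = -6 + \left(D + 16\right) = -6 + \left(16 + D\right) = 10 + D$)
$\frac{1}{m{\left(67 \right)}} = \frac{1}{10 + 67} = \frac{1}{77}$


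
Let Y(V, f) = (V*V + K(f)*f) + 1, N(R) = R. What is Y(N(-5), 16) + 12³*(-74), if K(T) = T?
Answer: -127590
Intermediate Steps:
Y(V, f) = 1 + V² + f² (Y(V, f) = (V*V + f*f) + 1 = (V² + f²) + 1 = 1 + V² + f²)
Y(N(-5), 16) + 12³*(-74) = (1 + (-5)² + 16²) + 12³*(-74) = (1 + 25 + 256) + 1728*(-74) = 282 - 127872 = -127590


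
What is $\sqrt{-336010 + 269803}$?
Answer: $i \sqrt{66207} \approx 257.31 i$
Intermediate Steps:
$\sqrt{-336010 + 269803} = \sqrt{-66207} = i \sqrt{66207}$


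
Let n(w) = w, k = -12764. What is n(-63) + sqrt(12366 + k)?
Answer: -63 + I*sqrt(398) ≈ -63.0 + 19.95*I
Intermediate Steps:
n(-63) + sqrt(12366 + k) = -63 + sqrt(12366 - 12764) = -63 + sqrt(-398) = -63 + I*sqrt(398)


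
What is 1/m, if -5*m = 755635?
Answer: -1/151127 ≈ -6.6170e-6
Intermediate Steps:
m = -151127 (m = -⅕*755635 = -151127)
1/m = 1/(-151127) = -1/151127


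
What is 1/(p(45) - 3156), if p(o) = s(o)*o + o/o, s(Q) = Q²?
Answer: 1/87970 ≈ 1.1368e-5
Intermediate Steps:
p(o) = 1 + o³ (p(o) = o²*o + o/o = o³ + 1 = 1 + o³)
1/(p(45) - 3156) = 1/((1 + 45³) - 3156) = 1/((1 + 91125) - 3156) = 1/(91126 - 3156) = 1/87970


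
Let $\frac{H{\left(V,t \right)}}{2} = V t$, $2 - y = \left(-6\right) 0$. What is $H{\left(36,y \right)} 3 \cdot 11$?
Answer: $4752$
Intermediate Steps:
$y = 2$ ($y = 2 - \left(-6\right) 0 = 2 - 0 = 2 + 0 = 2$)
$H{\left(V,t \right)} = 2 V t$
$H{\left(36,y \right)} 3 \cdot 11 = 2 \cdot 36 \cdot 2 \cdot 3 \cdot 11 = 144 \cdot 33 = 4752$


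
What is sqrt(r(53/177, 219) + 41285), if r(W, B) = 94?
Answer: sqrt(41379) ≈ 203.42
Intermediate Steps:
sqrt(r(53/177, 219) + 41285) = sqrt(94 + 41285) = sqrt(41379)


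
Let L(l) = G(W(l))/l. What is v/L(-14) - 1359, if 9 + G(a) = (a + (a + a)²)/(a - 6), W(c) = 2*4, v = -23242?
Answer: 158231/123 ≈ 1286.4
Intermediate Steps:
W(c) = 8
G(a) = -9 + (a + 4*a²)/(-6 + a) (G(a) = -9 + (a + (a + a)²)/(a - 6) = -9 + (a + (2*a)²)/(-6 + a) = -9 + (a + 4*a²)/(-6 + a))
L(l) = 123/l (L(l) = (2*(27 - 4*8 + 2*8²)/(-6 + 8))/l = (2*(27 - 32 + 2*64)/2)/l = (2*(½)*(27 - 32 + 128))/l = (2*(½)*123)/l = 123/l)
v/L(-14) - 1359 = -23242/(123/(-14)) - 1359 = -23242/(123*(-1/14)) - 1359 = -23242/(-123/14) - 1359 = -23242*(-14/123) - 1359 = 325388/123 - 1359 = 158231/123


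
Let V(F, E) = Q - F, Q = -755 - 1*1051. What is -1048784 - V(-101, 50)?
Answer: -1047079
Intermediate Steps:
Q = -1806 (Q = -755 - 1051 = -1806)
V(F, E) = -1806 - F
-1048784 - V(-101, 50) = -1048784 - (-1806 - 1*(-101)) = -1048784 - (-1806 + 101) = -1048784 - 1*(-1705) = -1048784 + 1705 = -1047079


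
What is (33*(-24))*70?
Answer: -55440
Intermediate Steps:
(33*(-24))*70 = -792*70 = -55440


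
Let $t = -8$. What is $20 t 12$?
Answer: $-1920$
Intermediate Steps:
$20 t 12 = 20 \left(-8\right) 12 = \left(-160\right) 12 = -1920$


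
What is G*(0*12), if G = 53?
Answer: 0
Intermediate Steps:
G*(0*12) = 53*(0*12) = 53*0 = 0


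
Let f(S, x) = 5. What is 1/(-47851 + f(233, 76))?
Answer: -1/47846 ≈ -2.0900e-5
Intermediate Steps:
1/(-47851 + f(233, 76)) = 1/(-47851 + 5) = 1/(-47846) = -1/47846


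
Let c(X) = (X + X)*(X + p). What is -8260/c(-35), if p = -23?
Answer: -59/29 ≈ -2.0345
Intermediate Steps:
c(X) = 2*X*(-23 + X) (c(X) = (X + X)*(X - 23) = (2*X)*(-23 + X) = 2*X*(-23 + X))
-8260/c(-35) = -8260*(-1/(70*(-23 - 35))) = -8260/(2*(-35)*(-58)) = -8260/4060 = -8260*1/4060 = -59/29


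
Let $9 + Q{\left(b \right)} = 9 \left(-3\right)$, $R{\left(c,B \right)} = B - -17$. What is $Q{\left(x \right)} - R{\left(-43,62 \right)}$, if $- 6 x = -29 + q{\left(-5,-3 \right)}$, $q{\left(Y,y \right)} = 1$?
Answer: $-115$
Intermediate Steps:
$R{\left(c,B \right)} = 17 + B$ ($R{\left(c,B \right)} = B + 17 = 17 + B$)
$x = \frac{14}{3}$ ($x = - \frac{-29 + 1}{6} = \left(- \frac{1}{6}\right) \left(-28\right) = \frac{14}{3} \approx 4.6667$)
$Q{\left(b \right)} = -36$ ($Q{\left(b \right)} = -9 + 9 \left(-3\right) = -9 - 27 = -36$)
$Q{\left(x \right)} - R{\left(-43,62 \right)} = -36 - \left(17 + 62\right) = -36 - 79 = -115$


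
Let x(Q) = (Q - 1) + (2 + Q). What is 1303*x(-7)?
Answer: -16939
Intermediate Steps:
x(Q) = 1 + 2*Q (x(Q) = (-1 + Q) + (2 + Q) = 1 + 2*Q)
1303*x(-7) = 1303*(1 + 2*(-7)) = 1303*(1 - 14) = 1303*(-13) = -16939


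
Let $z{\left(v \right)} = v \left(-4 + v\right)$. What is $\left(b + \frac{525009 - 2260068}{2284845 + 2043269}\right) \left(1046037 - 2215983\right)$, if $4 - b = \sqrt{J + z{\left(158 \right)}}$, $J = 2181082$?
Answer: $- \frac{9112356655281}{2164057} + 3509838 \sqrt{245046} \approx 1.7332 \cdot 10^{9}$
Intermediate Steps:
$b = 4 - 3 \sqrt{245046}$ ($b = 4 - \sqrt{2181082 + 158 \left(-4 + 158\right)} = 4 - \sqrt{2181082 + 158 \cdot 154} = 4 - \sqrt{2181082 + 24332} = 4 - \sqrt{2205414} = 4 - 3 \sqrt{245046} \approx -1481.1$)
$\left(b + \frac{525009 - 2260068}{2284845 + 2043269}\right) \left(1046037 - 2215983\right) = \left(\left(4 - 3 \sqrt{245046}\right) + \frac{525009 - 2260068}{2284845 + 2043269}\right) \left(1046037 - 2215983\right) = \left(\left(4 - 3 \sqrt{245046}\right) - \frac{1735059}{4328114}\right) \left(-1169946\right) = \left(\frac{15577397}{4328114} - 3 \sqrt{245046}\right) \left(-1169946\right) = - \frac{9112356655281}{2164057} + 3509838 \sqrt{245046}$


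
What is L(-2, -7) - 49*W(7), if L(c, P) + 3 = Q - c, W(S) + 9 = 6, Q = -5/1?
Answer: 141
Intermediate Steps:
Q = -5 (Q = -5*1 = -5)
W(S) = -3 (W(S) = -9 + 6 = -3)
L(c, P) = -8 - c (L(c, P) = -3 + (-5 - c) = -8 - c)
L(-2, -7) - 49*W(7) = (-8 - 1*(-2)) - 49*(-3) = (-8 + 2) + 147 = -6 + 147 = 141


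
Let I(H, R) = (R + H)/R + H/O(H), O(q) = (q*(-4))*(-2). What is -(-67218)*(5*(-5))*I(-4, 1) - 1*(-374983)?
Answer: 20825107/4 ≈ 5.2063e+6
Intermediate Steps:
O(q) = 8*q (O(q) = -4*q*(-2) = 8*q)
I(H, R) = ⅛ + (H + R)/R (I(H, R) = (R + H)/R + H/((8*H)) = (H + R)/R + H*(1/(8*H)) = (H + R)/R + ⅛ = ⅛ + (H + R)/R)
-(-67218)*(5*(-5))*I(-4, 1) - 1*(-374983) = -(-67218)*(5*(-5))*(9/8 - 4/1) - 1*(-374983) = -(-67218)*(-25*(9/8 - 4*1)) + 374983 = -(-67218)*(-25*(9/8 - 4)) + 374983 = -(-67218)*(-25*(-23/8)) + 374983 = -(-67218)*575/8 + 374983 = -22406*(-1725/8) + 374983 = 19325175/4 + 374983 = 20825107/4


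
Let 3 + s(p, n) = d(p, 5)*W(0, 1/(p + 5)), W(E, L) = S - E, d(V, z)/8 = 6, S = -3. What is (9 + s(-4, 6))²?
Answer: 19044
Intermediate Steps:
d(V, z) = 48 (d(V, z) = 8*6 = 48)
W(E, L) = -3 - E
s(p, n) = -147 (s(p, n) = -3 + 48*(-3 - 1*0) = -3 + 48*(-3 + 0) = -3 + 48*(-3) = -3 - 144 = -147)
(9 + s(-4, 6))² = (9 - 147)² = (-138)² = 19044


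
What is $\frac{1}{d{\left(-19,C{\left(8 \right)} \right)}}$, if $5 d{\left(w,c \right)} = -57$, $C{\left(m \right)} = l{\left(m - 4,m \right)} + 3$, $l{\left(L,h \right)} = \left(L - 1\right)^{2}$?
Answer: $- \frac{5}{57} \approx -0.087719$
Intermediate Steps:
$l{\left(L,h \right)} = \left(-1 + L\right)^{2}$
$C{\left(m \right)} = 3 + \left(-5 + m\right)^{2}$ ($C{\left(m \right)} = \left(-1 + \left(m - 4\right)\right)^{2} + 3 = \left(-1 + \left(-4 + m\right)\right)^{2} + 3 = \left(-5 + m\right)^{2} + 3 = 3 + \left(-5 + m\right)^{2}$)
$d{\left(w,c \right)} = - \frac{57}{5}$ ($d{\left(w,c \right)} = \frac{1}{5} \left(-57\right) = - \frac{57}{5}$)
$\frac{1}{d{\left(-19,C{\left(8 \right)} \right)}} = \frac{1}{- \frac{57}{5}} = - \frac{5}{57}$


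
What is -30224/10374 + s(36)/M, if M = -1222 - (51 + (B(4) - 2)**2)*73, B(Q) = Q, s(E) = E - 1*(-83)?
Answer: -79758797/27164319 ≈ -2.9362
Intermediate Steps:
s(E) = 83 + E (s(E) = E + 83 = 83 + E)
M = -5237 (M = -1222 - (51 + (4 - 2)**2)*73 = -1222 - (51 + 2**2)*73 = -1222 - (51 + 4)*73 = -1222 - 55*73 = -1222 - 1*4015 = -1222 - 4015 = -5237)
-30224/10374 + s(36)/M = -30224/10374 + (83 + 36)/(-5237) = -30224*1/10374 + 119*(-1/5237) = -15112/5187 - 119/5237 = -79758797/27164319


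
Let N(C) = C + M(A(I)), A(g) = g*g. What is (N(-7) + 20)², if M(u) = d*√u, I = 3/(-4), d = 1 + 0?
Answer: 3025/16 ≈ 189.06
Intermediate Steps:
d = 1
I = -¾ (I = 3*(-¼) = -¾ ≈ -0.75000)
A(g) = g²
M(u) = √u (M(u) = 1*√u = √u)
N(C) = ¾ + C (N(C) = C + √((-¾)²) = C + √(9/16) = C + ¾ = ¾ + C)
(N(-7) + 20)² = ((¾ - 7) + 20)² = (-25/4 + 20)² = (55/4)² = 3025/16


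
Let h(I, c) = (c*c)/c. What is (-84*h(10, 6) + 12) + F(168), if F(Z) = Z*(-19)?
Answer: -3684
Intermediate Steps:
h(I, c) = c (h(I, c) = c**2/c = c)
F(Z) = -19*Z
(-84*h(10, 6) + 12) + F(168) = (-84*6 + 12) - 19*168 = (-504 + 12) - 3192 = -492 - 3192 = -3684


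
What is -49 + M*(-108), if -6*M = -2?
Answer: -85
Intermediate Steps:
M = ⅓ (M = -⅙*(-2) = ⅓ ≈ 0.33333)
-49 + M*(-108) = -49 + (⅓)*(-108) = -49 - 36 = -85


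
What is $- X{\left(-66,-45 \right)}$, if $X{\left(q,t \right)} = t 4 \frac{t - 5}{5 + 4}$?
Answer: $-1000$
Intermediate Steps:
$X{\left(q,t \right)} = 4 t \left(- \frac{5}{9} + \frac{t}{9}\right)$ ($X{\left(q,t \right)} = 4 t \frac{-5 + t}{9} = 4 t \left(-5 + t\right) \frac{1}{9} = 4 t \left(- \frac{5}{9} + \frac{t}{9}\right)$)
$- X{\left(-66,-45 \right)} = - \frac{4 \left(-45\right) \left(-5 - 45\right)}{9} = - \frac{4 \left(-45\right) \left(-50\right)}{9} = \left(-1\right) 1000 = -1000$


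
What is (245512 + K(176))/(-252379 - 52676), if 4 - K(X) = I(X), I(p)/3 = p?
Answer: -244988/305055 ≈ -0.80309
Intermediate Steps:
I(p) = 3*p
K(X) = 4 - 3*X
(245512 + K(176))/(-252379 - 52676) = (245512 + (4 - 3*176))/(-252379 - 52676) = (245512 + (4 - 528))/(-305055) = (245512 - 524)*(-1/305055) = 244988*(-1/305055) = -244988/305055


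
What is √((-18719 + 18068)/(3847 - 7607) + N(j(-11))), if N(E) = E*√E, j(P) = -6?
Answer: √(152985 - 5301600*I*√6)/940 ≈ 2.7268 - 2.6949*I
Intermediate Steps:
N(E) = E^(3/2)
√((-18719 + 18068)/(3847 - 7607) + N(j(-11))) = √((-18719 + 18068)/(3847 - 7607) + (-6)^(3/2)) = √(-651/(-3760) - 6*I*√6) = √(-651*(-1/3760) - 6*I*√6) = √(651/3760 - 6*I*√6)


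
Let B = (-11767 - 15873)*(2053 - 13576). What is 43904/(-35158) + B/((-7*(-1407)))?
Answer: 1866206685544/57711857 ≈ 32337.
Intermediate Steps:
B = 318495720 (B = -27640*(-11523) = 318495720)
43904/(-35158) + B/((-7*(-1407))) = 43904/(-35158) + 318495720/((-7*(-1407))) = 43904*(-1/35158) + 318495720/9849 = -21952/17579 + 318495720*(1/9849) = -21952/17579 + 106165240/3283 = 1866206685544/57711857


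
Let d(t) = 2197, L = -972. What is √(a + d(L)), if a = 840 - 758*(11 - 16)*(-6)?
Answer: I*√19703 ≈ 140.37*I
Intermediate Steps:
a = -21900 (a = 840 - (-3790)*(-6) = 840 - 758*30 = 840 - 22740 = -21900)
√(a + d(L)) = √(-21900 + 2197) = √(-19703) = I*√19703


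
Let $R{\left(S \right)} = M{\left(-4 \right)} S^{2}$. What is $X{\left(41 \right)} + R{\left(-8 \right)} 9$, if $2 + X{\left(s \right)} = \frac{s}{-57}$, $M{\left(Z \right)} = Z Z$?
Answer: $\frac{525157}{57} \approx 9213.3$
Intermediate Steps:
$M{\left(Z \right)} = Z^{2}$
$R{\left(S \right)} = 16 S^{2}$ ($R{\left(S \right)} = \left(-4\right)^{2} S^{2} = 16 S^{2}$)
$X{\left(s \right)} = -2 - \frac{s}{57}$ ($X{\left(s \right)} = -2 + \frac{s}{-57} = -2 + s \left(- \frac{1}{57}\right) = -2 - \frac{s}{57}$)
$X{\left(41 \right)} + R{\left(-8 \right)} 9 = \left(-2 - \frac{41}{57}\right) + 16 \left(-8\right)^{2} \cdot 9 = \left(-2 - \frac{41}{57}\right) + 16 \cdot 64 \cdot 9 = - \frac{155}{57} + 1024 \cdot 9 = - \frac{155}{57} + 9216 = \frac{525157}{57}$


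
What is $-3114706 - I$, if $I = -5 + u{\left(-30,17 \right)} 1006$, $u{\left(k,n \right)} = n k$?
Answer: $-2601641$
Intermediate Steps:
$u{\left(k,n \right)} = k n$
$I = -513065$ ($I = -5 + \left(-30\right) 17 \cdot 1006 = -5 - 513060 = -513065$)
$-3114706 - I = -3114706 - -513065 = -3114706 + 513065 = -2601641$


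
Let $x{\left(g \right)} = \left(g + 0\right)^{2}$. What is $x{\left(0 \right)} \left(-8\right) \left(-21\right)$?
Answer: $0$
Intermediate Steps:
$x{\left(g \right)} = g^{2}$
$x{\left(0 \right)} \left(-8\right) \left(-21\right) = 0^{2} \left(-8\right) \left(-21\right) = 0 \left(-8\right) \left(-21\right) = 0 \left(-21\right) = 0$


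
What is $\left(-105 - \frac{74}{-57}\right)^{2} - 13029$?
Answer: $- \frac{7391300}{3249} \approx -2274.9$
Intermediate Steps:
$\left(-105 - \frac{74}{-57}\right)^{2} - 13029 = \left(-105 - - \frac{74}{57}\right)^{2} - 13029 = \left(-105 + \frac{74}{57}\right)^{2} - 13029 = \left(- \frac{5911}{57}\right)^{2} - 13029 = \frac{34939921}{3249} - 13029 = - \frac{7391300}{3249}$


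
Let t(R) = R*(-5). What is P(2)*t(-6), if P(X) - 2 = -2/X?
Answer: 30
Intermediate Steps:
t(R) = -5*R
P(X) = 2 - 2/X
P(2)*t(-6) = (2 - 2/2)*(-5*(-6)) = (2 - 2*½)*30 = (2 - 1)*30 = 1*30 = 30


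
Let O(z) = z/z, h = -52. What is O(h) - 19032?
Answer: -19031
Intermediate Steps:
O(z) = 1
O(h) - 19032 = 1 - 19032 = -19031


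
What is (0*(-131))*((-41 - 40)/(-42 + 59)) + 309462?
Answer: 309462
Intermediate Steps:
(0*(-131))*((-41 - 40)/(-42 + 59)) + 309462 = 0*(-81/17) + 309462 = 0 + 309462 = 309462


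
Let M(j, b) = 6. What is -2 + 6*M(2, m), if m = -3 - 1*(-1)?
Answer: 34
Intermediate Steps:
m = -2 (m = -3 + 1 = -2)
-2 + 6*M(2, m) = -2 + 6*6 = -2 + 36 = 34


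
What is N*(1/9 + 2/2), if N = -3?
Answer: -10/3 ≈ -3.3333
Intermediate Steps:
N*(1/9 + 2/2) = -3*(1/9 + 2/2) = -3*(1/9 + 2*(1/2)) = -3*(1/9 + 1) = -3*10/9 = -10/3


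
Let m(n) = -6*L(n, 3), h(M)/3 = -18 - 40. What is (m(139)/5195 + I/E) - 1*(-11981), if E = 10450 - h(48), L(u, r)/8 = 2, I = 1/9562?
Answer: 6322877263564107/527742844160 ≈ 11981.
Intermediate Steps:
I = 1/9562 ≈ 0.00010458
L(u, r) = 16 (L(u, r) = 8*2 = 16)
h(M) = -174 (h(M) = 3*(-18 - 40) = 3*(-58) = -174)
E = 10624 (E = 10450 - 1*(-174) = 10450 + 174 = 10624)
m(n) = -96 (m(n) = -6*16 = -96)
(m(139)/5195 + I/E) - 1*(-11981) = (-96/5195 + (1/9562)/10624) - 1*(-11981) = (-96*1/5195 + (1/9562)*(1/10624)) + 11981 = (-96/5195 + 1/101586688) + 11981 = -9752316853/527742844160 + 11981 = 6322877263564107/527742844160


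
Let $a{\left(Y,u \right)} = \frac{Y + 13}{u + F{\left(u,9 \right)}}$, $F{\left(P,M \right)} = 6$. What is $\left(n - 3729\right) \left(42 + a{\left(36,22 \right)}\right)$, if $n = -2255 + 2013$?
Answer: $- \frac{694925}{4} \approx -1.7373 \cdot 10^{5}$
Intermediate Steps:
$n = -242$
$a{\left(Y,u \right)} = \frac{13 + Y}{6 + u}$ ($a{\left(Y,u \right)} = \frac{Y + 13}{u + 6} = \frac{13 + Y}{6 + u}$)
$\left(n - 3729\right) \left(42 + a{\left(36,22 \right)}\right) = \left(-242 - 3729\right) \left(42 + \frac{13 + 36}{6 + 22}\right) = - 3971 \left(42 + \frac{1}{28} \cdot 49\right) = - 3971 \left(42 + \frac{7}{4}\right) = \left(-3971\right) \frac{175}{4} = - \frac{694925}{4}$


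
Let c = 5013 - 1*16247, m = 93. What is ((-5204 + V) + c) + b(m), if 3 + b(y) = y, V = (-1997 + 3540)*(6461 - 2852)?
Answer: 5552339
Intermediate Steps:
c = -11234 (c = 5013 - 16247 = -11234)
V = 5568687 (V = 1543*3609 = 5568687)
b(y) = -3 + y
((-5204 + V) + c) + b(m) = ((-5204 + 5568687) - 11234) + (-3 + 93) = (5563483 - 11234) + 90 = 5552249 + 90 = 5552339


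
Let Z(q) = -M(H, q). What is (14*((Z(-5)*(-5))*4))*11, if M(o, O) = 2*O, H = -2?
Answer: -30800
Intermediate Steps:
Z(q) = -2*q
(14*((Z(-5)*(-5))*4))*11 = (14*((-2*(-5)*(-5))*4))*11 = (14*((10*(-5))*4))*11 = (14*(-50*4))*11 = (14*(-200))*11 = -2800*11 = -30800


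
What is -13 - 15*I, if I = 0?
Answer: -13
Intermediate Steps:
-13 - 15*I = -13 - 15*0 = -13 + 0 = -13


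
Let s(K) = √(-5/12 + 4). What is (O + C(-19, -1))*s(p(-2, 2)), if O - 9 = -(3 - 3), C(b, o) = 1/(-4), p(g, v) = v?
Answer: 35*√129/24 ≈ 16.563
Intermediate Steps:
s(K) = √129/6 (s(K) = √(-5*1/12 + 4) = √(-5/12 + 4) = √(43/12) = √129/6)
C(b, o) = -¼
O = 9 (O = 9 - (3 - 3) = 9 - 1*0 = 9 + 0 = 9)
(O + C(-19, -1))*s(p(-2, 2)) = (9 - ¼)*(√129/6) = 35*(√129/6)/4 = 35*√129/24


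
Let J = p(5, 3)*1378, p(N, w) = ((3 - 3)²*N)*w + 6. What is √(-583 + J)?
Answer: √7685 ≈ 87.664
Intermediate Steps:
p(N, w) = 6 (p(N, w) = (0²*N)*w + 6 = (0*N)*w + 6 = 0*w + 6 = 0 + 6 = 6)
J = 8268 (J = 6*1378 = 8268)
√(-583 + J) = √(-583 + 8268) = √7685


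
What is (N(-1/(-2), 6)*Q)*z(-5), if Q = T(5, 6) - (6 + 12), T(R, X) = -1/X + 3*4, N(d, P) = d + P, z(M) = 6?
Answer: -481/2 ≈ -240.50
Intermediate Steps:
N(d, P) = P + d
T(R, X) = 12 - 1/X (T(R, X) = -1/X + 12 = 12 - 1/X)
Q = -37/6 (Q = (12 - 1/6) - (6 + 12) = (12 - 1*⅙) - 1*18 = (12 - ⅙) - 18 = 71/6 - 18 = -37/6 ≈ -6.1667)
(N(-1/(-2), 6)*Q)*z(-5) = ((6 - 1/(-2))*(-37/6))*6 = ((6 - 1*(-½))*(-37/6))*6 = ((6 + ½)*(-37/6))*6 = ((13/2)*(-37/6))*6 = -481/12*6 = -481/2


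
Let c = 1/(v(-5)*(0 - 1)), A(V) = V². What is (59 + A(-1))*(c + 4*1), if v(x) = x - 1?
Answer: 250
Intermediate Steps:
v(x) = -1 + x
c = ⅙ (c = 1/((-1 - 5)*(0 - 1)) = 1/(-6*(-1)) = 1/6 = ⅙ ≈ 0.16667)
(59 + A(-1))*(c + 4*1) = (59 + (-1)²)*(⅙ + 4*1) = (59 + 1)*(⅙ + 4) = 60*(25/6) = 250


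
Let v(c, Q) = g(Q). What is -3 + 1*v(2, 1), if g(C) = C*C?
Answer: -2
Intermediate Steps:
g(C) = C²
v(c, Q) = Q²
-3 + 1*v(2, 1) = -3 + 1*1² = -3 + 1*1 = -3 + 1 = -2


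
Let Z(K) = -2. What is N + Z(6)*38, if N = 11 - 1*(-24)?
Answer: -41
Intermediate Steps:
N = 35 (N = 11 + 24 = 35)
N + Z(6)*38 = 35 - 2*38 = 35 - 76 = -41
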